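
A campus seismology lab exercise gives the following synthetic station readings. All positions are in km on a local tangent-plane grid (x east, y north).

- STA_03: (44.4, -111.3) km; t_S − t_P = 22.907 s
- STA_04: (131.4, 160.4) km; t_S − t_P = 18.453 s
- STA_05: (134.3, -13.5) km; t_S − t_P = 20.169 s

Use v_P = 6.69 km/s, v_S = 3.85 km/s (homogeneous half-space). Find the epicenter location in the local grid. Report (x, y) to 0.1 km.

Distance from S−P lag: d = Δt · v_P v_S / (v_P − v_S) = Δt · (6.69·3.85)/(6.69−3.85) ≈ 9.0692·Δt.
So d_STA_03 = 207.75, d_STA_04 = 167.35, d_STA_05 = 182.92 km.
Circle about each station: (x − 44.4)² + (y + 111.3)² = 207.75²; (x − 131.4)² + (y − 160.4)² = 167.35²; (x − 134.3)² + (y + 13.5)² = 182.92².
Subtracting pairs of circle equations eliminates x²+y² and gives linear equations (the radical axes):
174.0 x + 543.4 y = 43789.11
179.8 x + 195.6 y = 13560.03
Solving the 2×2 system: x ≈ -18.8, y ≈ 86.6 km.

x ≈ -18.8 km, y ≈ 86.6 km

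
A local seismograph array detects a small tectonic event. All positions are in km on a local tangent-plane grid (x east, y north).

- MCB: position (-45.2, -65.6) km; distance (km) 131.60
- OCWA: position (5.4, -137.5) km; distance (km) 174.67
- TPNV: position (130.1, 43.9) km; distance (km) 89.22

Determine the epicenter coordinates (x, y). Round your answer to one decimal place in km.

Circle about each station: (x + 45.2)² + (y + 65.6)² = 131.60²; (x − 5.4)² + (y + 137.5)² = 174.67²; (x − 130.1)² + (y − 43.9)² = 89.22².
Subtracting the MCB equation from the OCWA and TPNV equations removes the quadratic terms:
101.2 x − 143.8 y = -602.04
350.6 x + 219.0 y = 21865.17
Solving the 2×2 system: x ≈ 41.5, y ≈ 33.4 km.

x ≈ 41.5 km, y ≈ 33.4 km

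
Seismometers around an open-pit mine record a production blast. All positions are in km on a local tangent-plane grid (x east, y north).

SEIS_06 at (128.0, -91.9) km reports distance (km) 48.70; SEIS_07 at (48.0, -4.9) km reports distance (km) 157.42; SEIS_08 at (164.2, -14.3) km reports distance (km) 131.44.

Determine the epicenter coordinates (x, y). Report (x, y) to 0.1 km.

x ≈ 127.8 km, y ≈ -140.6 km

Circle about each station: (x − 128.0)² + (y + 91.9)² = 48.70²; (x − 48.0)² + (y + 4.9)² = 157.42²; (x − 164.2)² + (y + 14.3)² = 131.44².
Subtracting pairs of circle equations eliminates x²+y² and gives linear equations (the radical axes):
-160.0 x + 174.0 y = -44910.97
72.4 x + 155.2 y = -12568.26
Solving the 2×2 system: x ≈ 127.8, y ≈ -140.6 km.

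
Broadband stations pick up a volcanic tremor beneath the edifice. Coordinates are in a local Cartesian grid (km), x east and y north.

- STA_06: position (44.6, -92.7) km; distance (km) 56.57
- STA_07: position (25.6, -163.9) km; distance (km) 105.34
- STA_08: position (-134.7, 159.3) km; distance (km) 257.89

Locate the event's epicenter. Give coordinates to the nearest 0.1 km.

x ≈ -3.3 km, y ≈ -62.6 km

Circle about each station: (x − 44.6)² + (y + 92.7)² = 56.57²; (x − 25.6)² + (y + 163.9)² = 105.34²; (x + 134.7)² + (y − 159.3)² = 257.89².
Subtracting pairs of circle equations eliminates x²+y² and gives linear equations (the radical axes):
-38.0 x − 142.4 y = 9039.77
-358.6 x + 504.0 y = -30368.96
Solving the 2×2 system: x ≈ -3.3, y ≈ -62.6 km.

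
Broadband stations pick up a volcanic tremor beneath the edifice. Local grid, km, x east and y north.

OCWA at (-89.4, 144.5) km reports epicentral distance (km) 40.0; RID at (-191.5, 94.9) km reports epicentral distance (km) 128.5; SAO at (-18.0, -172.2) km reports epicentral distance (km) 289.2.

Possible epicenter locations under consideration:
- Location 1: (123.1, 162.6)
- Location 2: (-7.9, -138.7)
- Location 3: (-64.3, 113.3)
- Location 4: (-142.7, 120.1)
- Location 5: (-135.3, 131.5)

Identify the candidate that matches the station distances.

Location 3

For each candidate, compare |candidate − station| to the reported distance:
Location 1: residuals OCWA 173.3, RID 193.3, SAO 74.1 → max 193.3 km
Location 2: residuals OCWA 254.7, RID 168.6, SAO 254.2 → max 254.7 km
Location 3: residuals OCWA 0.0, RID 0.0, SAO 0.0 → max 0.0 km
Location 4: residuals OCWA 18.6, RID 73.6, SAO 28.6 → max 73.6 km
Location 5: residuals OCWA 7.7, RID 61.4, SAO 36.4 → max 61.4 km
Only Location 3 has all residuals ≈ 0.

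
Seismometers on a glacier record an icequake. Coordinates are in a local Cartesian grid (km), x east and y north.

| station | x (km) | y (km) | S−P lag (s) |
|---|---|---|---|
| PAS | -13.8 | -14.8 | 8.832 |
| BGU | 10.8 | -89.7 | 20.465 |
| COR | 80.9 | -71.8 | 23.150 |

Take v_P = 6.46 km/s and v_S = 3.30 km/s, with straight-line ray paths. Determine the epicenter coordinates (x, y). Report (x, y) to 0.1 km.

-24.0 km east, 43.9 km north

Distance from S−P lag: d = Δt · v_P v_S / (v_P − v_S) = Δt · (6.46·3.30)/(6.46−3.30) ≈ 6.7462·Δt.
So d_PAS = 59.58, d_BGU = 138.06, d_COR = 156.17 km.
Circle about each station: (x + 13.8)² + (y + 14.8)² = 59.58²; (x − 10.8)² + (y + 89.7)² = 138.06²; (x − 80.9)² + (y + 71.8)² = 156.17².
Subtracting the PAS equation from the BGU and COR equations removes the quadratic terms:
49.2 x − 149.8 y = -7757.54
189.4 x − 114.0 y = -9548.72
Solving the 2×2 system: x ≈ -24.0, y ≈ 43.9 km.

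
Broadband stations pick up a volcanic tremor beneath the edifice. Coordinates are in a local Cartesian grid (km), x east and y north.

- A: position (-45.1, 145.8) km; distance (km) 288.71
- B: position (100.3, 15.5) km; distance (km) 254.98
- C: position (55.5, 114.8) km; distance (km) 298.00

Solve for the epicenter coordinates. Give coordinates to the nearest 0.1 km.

(-104.2, -136.8)

Circle about each station: (x + 45.1)² + (y − 145.8)² = 288.71²; (x − 100.3)² + (y − 15.5)² = 254.98²; (x − 55.5)² + (y − 114.8)² = 298.00².
Subtracting the A equation from the B and C equations removes the quadratic terms:
290.8 x − 260.6 y = 5347.35
201.2 x − 62.0 y = -12482.90
Solving the 2×2 system: x ≈ -104.2, y ≈ -136.8 km.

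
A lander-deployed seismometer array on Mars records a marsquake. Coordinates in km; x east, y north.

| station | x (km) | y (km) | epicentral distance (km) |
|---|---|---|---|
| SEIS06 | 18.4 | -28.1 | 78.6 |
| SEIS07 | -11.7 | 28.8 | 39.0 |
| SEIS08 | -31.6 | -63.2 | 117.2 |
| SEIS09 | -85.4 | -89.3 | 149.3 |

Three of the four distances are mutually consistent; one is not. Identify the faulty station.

Solve using three stations at a time. Using SEIS07, SEIS08, SEIS09 (subtract circle equations pairwise → linear system) gives (x, y) ≈ (-42.0, 53.6).
Distances from that point to each station vs reported:
  SEIS06: calculated 101.6 vs reported 78.6 → residual 23.0 km
  SEIS07: calculated 39.1 vs reported 39.0 → residual 0.1 km
  SEIS08: calculated 117.2 vs reported 117.2 → residual 0.0 km
  SEIS09: calculated 149.3 vs reported 149.3 → residual 0.0 km
SEIS07, SEIS08, SEIS09 are mutually consistent (residuals ≈ 0); SEIS06 is off by 23.0 km.

SEIS06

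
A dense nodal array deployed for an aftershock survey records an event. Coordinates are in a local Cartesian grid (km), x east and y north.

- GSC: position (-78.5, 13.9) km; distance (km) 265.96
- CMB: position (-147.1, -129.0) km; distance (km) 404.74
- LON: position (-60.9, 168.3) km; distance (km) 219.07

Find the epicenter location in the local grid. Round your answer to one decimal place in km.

(156.2, 139.0)

Circle about each station: (x + 78.5)² + (y − 13.9)² = 265.96²; (x + 147.1)² + (y + 129.0)² = 404.74²; (x + 60.9)² + (y − 168.3)² = 219.07².
Subtracting the GSC equation from the CMB and LON equations removes the quadratic terms:
-137.2 x − 285.8 y = -61155.80
35.2 x + 308.8 y = 48421.30
Solving the 2×2 system: x ≈ 156.2, y ≈ 139.0 km.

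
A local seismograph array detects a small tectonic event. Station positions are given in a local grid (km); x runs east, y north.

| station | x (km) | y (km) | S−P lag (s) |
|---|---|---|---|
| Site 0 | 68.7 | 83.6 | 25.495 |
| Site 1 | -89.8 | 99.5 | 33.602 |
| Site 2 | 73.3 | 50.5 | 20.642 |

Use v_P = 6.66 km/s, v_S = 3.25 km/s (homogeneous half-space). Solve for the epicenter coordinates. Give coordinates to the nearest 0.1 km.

Distance from S−P lag: d = Δt · v_P v_S / (v_P − v_S) = Δt · (6.66·3.25)/(6.66−3.25) ≈ 6.3475·Δt.
So d_Site 0 = 161.83, d_Site 1 = 213.29, d_Site 2 = 131.03 km.
Circle about each station: (x − 68.7)² + (y − 83.6)² = 161.83²; (x + 89.8)² + (y − 99.5)² = 213.29²; (x − 73.3)² + (y − 50.5)² = 131.03².
Subtracting pairs of circle equations eliminates x²+y² and gives linear equations (the radical axes):
-317.0 x + 31.8 y = -13048.04
9.2 x − 66.2 y = 5234.58
Solving the 2×2 system: x ≈ 33.7, y ≈ -74.4 km.
Check against Site 0 (with the unrounded x, y): √((x − 68.7)²+(y − 83.6)²) = 161.82 ≈ 161.83 km. ✓

(33.7, -74.4)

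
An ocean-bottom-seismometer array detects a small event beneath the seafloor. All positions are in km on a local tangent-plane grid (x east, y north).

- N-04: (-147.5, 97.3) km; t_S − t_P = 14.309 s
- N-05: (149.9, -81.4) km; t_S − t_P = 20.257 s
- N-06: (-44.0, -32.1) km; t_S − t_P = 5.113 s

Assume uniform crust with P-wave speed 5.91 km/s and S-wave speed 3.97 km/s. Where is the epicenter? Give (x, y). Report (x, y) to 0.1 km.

Distance from S−P lag: d = Δt · v_P v_S / (v_P − v_S) = Δt · (5.91·3.97)/(5.91−3.97) ≈ 12.0942·Δt.
So d_N-04 = 173.06, d_N-05 = 244.99, d_N-06 = 61.84 km.
Circle about each station: (x + 147.5)² + (y − 97.3)² = 173.06²; (x − 149.9)² + (y + 81.4)² = 244.99²; (x + 44.0)² + (y + 32.1)² = 61.84².
Subtracting the N-04 equation from the N-05 and N-06 equations removes the quadratic terms:
594.8 x − 357.4 y = -32197.91
207.0 x − 258.8 y = -2131.55
Solving the 2×2 system: x ≈ -94.7, y ≈ -67.5 km.
Check against N-04 (with the unrounded x, y): √((x + 147.5)²+(y − 97.3)²) = 173.06 ≈ 173.06 km. ✓

x ≈ -94.7 km, y ≈ -67.5 km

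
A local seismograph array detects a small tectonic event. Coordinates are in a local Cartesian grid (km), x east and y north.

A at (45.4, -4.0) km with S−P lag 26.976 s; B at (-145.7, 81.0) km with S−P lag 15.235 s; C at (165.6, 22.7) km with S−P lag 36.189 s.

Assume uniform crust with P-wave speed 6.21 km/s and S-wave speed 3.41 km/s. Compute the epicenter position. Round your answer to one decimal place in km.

(-67.7, 165.8)

Distance from S−P lag: d = Δt · v_P v_S / (v_P − v_S) = Δt · (6.21·3.41)/(6.21−3.41) ≈ 7.5629·Δt.
So d_A = 204.02, d_B = 115.22, d_C = 273.69 km.
Circle about each station: (x − 45.4)² + (y + 4.0)² = 204.02²; (x + 145.7)² + (y − 81.0)² = 115.22²; (x − 165.6)² + (y − 22.7)² = 273.69².
Subtracting the A equation from the B and C equations removes the quadratic terms:
-382.2 x + 170.0 y = 54060.84
240.4 x + 53.4 y = -7420.57
Solving the 2×2 system: x ≈ -67.7, y ≈ 165.8 km.
Check against A (with the unrounded x, y): √((x − 45.4)²+(y + 4.0)²) = 204.02 ≈ 204.02 km. ✓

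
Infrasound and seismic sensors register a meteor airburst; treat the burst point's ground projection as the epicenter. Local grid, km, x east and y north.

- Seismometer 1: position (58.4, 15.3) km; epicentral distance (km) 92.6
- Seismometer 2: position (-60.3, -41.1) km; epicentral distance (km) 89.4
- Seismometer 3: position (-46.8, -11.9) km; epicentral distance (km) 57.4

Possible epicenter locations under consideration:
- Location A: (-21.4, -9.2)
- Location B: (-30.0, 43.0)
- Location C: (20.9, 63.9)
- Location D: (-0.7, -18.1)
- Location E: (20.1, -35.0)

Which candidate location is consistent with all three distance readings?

For each candidate, compare |candidate − station| to the reported distance:
Location A: residuals Seismometer 1 9.1, Seismometer 2 39.1, Seismometer 3 31.9 → max 39.1 km
Location B: residuals Seismometer 1 0.0, Seismometer 2 0.0, Seismometer 3 0.0 → max 0.0 km
Location C: residuals Seismometer 1 31.2, Seismometer 2 43.3, Seismometer 3 44.2 → max 44.2 km
Location D: residuals Seismometer 1 24.7, Seismometer 2 25.5, Seismometer 3 10.9 → max 25.5 km
Location E: residuals Seismometer 1 29.4, Seismometer 2 8.8, Seismometer 3 13.4 → max 29.4 km
Only Location B has all residuals ≈ 0.

Location B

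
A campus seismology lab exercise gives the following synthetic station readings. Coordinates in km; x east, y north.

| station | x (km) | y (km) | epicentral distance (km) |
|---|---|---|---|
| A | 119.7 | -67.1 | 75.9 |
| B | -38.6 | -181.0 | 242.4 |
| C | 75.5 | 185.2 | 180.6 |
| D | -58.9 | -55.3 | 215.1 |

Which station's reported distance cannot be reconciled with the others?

Solve using three stations at a time. Using A, B, C (subtract circle equations pairwise → linear system) gives (x, y) ≈ (112.6, 8.5).
Distances from that point to each station vs reported:
  A: calculated 75.9 vs reported 75.9 → residual 0.0 km
  B: calculated 242.4 vs reported 242.4 → residual 0.0 km
  C: calculated 180.6 vs reported 180.6 → residual 0.0 km
  D: calculated 183.0 vs reported 215.1 → residual 32.1 km
A, B, C are mutually consistent (residuals ≈ 0); D is off by 32.1 km.

D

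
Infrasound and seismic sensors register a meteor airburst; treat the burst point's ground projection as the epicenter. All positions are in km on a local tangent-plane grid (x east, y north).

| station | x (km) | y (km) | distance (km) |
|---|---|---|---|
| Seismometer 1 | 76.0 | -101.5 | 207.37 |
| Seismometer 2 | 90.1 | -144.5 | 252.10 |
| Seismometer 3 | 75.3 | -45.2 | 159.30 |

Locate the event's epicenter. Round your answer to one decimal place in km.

Circle about each station: (x − 76.0)² + (y + 101.5)² = 207.37²; (x − 90.1)² + (y + 144.5)² = 252.10²; (x − 75.3)² + (y + 45.2)² = 159.30².
Subtracting the Seismometer 1 equation from the Seismometer 2 and Seismometer 3 equations removes the quadratic terms:
28.2 x − 86.0 y = -7632.08
-1.4 x + 112.6 y = 9260.71
Solving the 2×2 system: x ≈ -20.6, y ≈ 82.0 km.

-20.6 km east, 82.0 km north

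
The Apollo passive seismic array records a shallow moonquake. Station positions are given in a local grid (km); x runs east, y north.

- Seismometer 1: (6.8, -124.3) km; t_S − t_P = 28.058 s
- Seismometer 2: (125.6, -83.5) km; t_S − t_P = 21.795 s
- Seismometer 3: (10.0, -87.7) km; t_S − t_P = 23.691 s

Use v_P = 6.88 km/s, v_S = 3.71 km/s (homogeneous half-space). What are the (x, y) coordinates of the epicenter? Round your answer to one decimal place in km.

Distance from S−P lag: d = Δt · v_P v_S / (v_P − v_S) = Δt · (6.88·3.71)/(6.88−3.71) ≈ 8.0520·Δt.
So d_Seismometer 1 = 225.92, d_Seismometer 2 = 175.49, d_Seismometer 3 = 190.76 km.
Circle about each station: (x − 6.8)² + (y + 124.3)² = 225.92²; (x − 125.6)² + (y + 83.5)² = 175.49²; (x − 10.0)² + (y + 87.7)² = 190.76².
Subtracting the Seismometer 1 equation from the Seismometer 2 and Seismometer 3 equations removes the quadratic terms:
237.6 x + 81.6 y = 27493.99
6.4 x + 73.2 y = 6945.03
Solving the 2×2 system: x ≈ 85.7, y ≈ 87.4 km.
Check against Seismometer 1 (with the unrounded x, y): √((x − 6.8)²+(y + 124.3)²) = 225.91 ≈ 225.92 km. ✓

x ≈ 85.7 km, y ≈ 87.4 km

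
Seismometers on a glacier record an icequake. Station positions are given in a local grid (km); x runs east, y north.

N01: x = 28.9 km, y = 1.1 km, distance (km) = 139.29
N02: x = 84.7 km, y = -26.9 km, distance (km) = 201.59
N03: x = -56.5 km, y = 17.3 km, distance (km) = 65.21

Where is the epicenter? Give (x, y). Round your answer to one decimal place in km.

Circle about each station: (x − 28.9)² + (y − 1.1)² = 139.29²; (x − 84.7)² + (y + 26.9)² = 201.59²; (x + 56.5)² + (y − 17.3)² = 65.21².
Subtracting pairs of circle equations eliminates x²+y² and gives linear equations (the radical axes):
111.6 x − 56.0 y = -14175.54
-170.8 x + 32.4 y = 17804.48
Solving the 2×2 system: x ≈ -90.4, y ≈ 73.0 km.
Check against N01 (with the unrounded x, y): √((x − 28.9)²+(y − 1.1)²) = 139.28 ≈ 139.29 km. ✓

-90.4 km east, 73.0 km north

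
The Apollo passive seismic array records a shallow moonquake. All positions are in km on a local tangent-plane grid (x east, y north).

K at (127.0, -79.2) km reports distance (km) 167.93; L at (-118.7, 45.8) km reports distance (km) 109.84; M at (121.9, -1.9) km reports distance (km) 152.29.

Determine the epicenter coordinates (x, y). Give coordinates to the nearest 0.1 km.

Circle about each station: (x − 127.0)² + (y + 79.2)² = 167.93²; (x + 118.7)² + (y − 45.8)² = 109.84²; (x − 121.9)² + (y + 1.9)² = 152.29².
Subtracting pairs of circle equations eliminates x²+y² and gives linear equations (the radical axes):
-491.4 x + 250.0 y = 9921.35
-10.2 x + 154.6 y = -2530.18
Solving the 2×2 system: x ≈ -29.5, y ≈ -18.3 km.

-29.5 km east, -18.3 km north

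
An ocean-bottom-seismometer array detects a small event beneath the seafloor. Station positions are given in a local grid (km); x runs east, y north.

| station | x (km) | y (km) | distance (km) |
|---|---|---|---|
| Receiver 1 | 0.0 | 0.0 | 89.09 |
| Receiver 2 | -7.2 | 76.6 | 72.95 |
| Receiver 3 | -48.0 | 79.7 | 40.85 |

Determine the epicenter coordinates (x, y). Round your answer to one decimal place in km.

-74.6 km east, 48.7 km north

Circle about each station: x² + y² = 89.09²; (x + 7.2)² + (y − 76.6)² = 72.95²; (x + 48.0)² + (y − 79.7)² = 40.85².
Subtracting pairs of circle equations eliminates x²+y² and gives linear equations (the radical axes):
-14.4 x + 153.2 y = 8534.73
-96.0 x + 159.4 y = 14924.40
Solving the 2×2 system: x ≈ -74.6, y ≈ 48.7 km.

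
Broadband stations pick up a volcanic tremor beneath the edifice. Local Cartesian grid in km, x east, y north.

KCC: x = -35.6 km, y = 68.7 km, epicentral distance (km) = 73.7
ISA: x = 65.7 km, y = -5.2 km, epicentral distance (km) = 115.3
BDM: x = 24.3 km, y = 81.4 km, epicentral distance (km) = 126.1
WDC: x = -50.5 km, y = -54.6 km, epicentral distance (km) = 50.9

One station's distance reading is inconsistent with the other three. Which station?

Solve using three stations at a time. Using KCC, ISA, WDC (subtract circle equations pairwise → linear system) gives (x, y) ≈ (-49.6, -3.7).
Distances from that point to each station vs reported:
  KCC: calculated 73.7 vs reported 73.7 → residual 0.0 km
  ISA: calculated 115.3 vs reported 115.3 → residual 0.0 km
  BDM: calculated 112.7 vs reported 126.1 → residual 13.4 km
  WDC: calculated 50.9 vs reported 50.9 → residual 0.0 km
KCC, ISA, WDC are mutually consistent (residuals ≈ 0); BDM is off by 13.4 km.

BDM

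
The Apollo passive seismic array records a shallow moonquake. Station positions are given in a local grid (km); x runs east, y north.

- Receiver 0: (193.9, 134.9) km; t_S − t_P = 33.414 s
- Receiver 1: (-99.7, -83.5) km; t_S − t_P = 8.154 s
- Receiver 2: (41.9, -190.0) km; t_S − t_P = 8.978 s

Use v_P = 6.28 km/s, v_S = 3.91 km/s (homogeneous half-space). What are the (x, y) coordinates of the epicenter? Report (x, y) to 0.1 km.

Distance from S−P lag: d = Δt · v_P v_S / (v_P − v_S) = Δt · (6.28·3.91)/(6.28−3.91) ≈ 10.3607·Δt.
So d_Receiver 0 = 346.19, d_Receiver 1 = 84.48, d_Receiver 2 = 93.02 km.
Circle about each station: (x − 193.9)² + (y − 134.9)² = 346.19²; (x + 99.7)² + (y + 83.5)² = 84.48²; (x − 41.9)² + (y + 190.0)² = 93.02².
Subtracting the Receiver 0 equation from the Receiver 1 and Receiver 2 equations removes the quadratic terms:
-587.2 x − 436.8 y = 73827.77
-304.0 x − 649.8 y = 93255.19
Solving the 2×2 system: x ≈ -29.1, y ≈ -129.9 km.

(-29.1, -129.9)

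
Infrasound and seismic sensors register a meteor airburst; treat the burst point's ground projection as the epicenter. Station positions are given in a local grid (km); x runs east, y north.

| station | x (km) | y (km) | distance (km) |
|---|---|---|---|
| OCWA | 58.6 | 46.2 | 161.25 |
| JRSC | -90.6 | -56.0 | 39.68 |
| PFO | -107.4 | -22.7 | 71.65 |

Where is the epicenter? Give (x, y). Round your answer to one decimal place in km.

(-53.4, -69.8)

Circle about each station: (x − 58.6)² + (y − 46.2)² = 161.25²; (x + 90.6)² + (y + 56.0)² = 39.68²; (x + 107.4)² + (y + 22.7)² = 71.65².
Subtracting the OCWA equation from the JRSC and PFO equations removes the quadratic terms:
-298.4 x − 204.4 y = 30203.02
-332.0 x − 137.8 y = 27349.49
Solving the 2×2 system: x ≈ -53.4, y ≈ -69.8 km.
Check against OCWA (with the unrounded x, y): √((x − 58.6)²+(y − 46.2)²) = 161.25 ≈ 161.25 km. ✓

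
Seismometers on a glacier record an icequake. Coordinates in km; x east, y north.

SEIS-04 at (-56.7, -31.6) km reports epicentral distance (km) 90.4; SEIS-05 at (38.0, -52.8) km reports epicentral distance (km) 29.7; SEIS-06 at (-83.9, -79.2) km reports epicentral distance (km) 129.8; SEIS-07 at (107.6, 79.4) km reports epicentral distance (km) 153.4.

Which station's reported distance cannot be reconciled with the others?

SEIS-07

Solve using three stations at a time. Using SEIS-04, SEIS-05, SEIS-06 (subtract circle equations pairwise → linear system) gives (x, y) ≈ (33.3, -23.5).
Distances from that point to each station vs reported:
  SEIS-04: calculated 90.4 vs reported 90.4 → residual 0.0 km
  SEIS-05: calculated 29.7 vs reported 29.7 → residual 0.0 km
  SEIS-06: calculated 129.8 vs reported 129.8 → residual 0.0 km
  SEIS-07: calculated 126.9 vs reported 153.4 → residual 26.5 km
SEIS-04, SEIS-05, SEIS-06 are mutually consistent (residuals ≈ 0); SEIS-07 is off by 26.5 km.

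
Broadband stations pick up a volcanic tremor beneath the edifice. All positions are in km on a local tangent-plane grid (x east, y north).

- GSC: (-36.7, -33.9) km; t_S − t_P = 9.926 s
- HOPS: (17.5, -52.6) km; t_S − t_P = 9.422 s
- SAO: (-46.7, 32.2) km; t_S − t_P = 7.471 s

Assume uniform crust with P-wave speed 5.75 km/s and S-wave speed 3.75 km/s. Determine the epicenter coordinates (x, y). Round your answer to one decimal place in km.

x ≈ 32.3 km, y ≈ 47.9 km

Distance from S−P lag: d = Δt · v_P v_S / (v_P − v_S) = Δt · (5.75·3.75)/(5.75−3.75) ≈ 10.7812·Δt.
So d_GSC = 107.01, d_HOPS = 101.58, d_SAO = 80.55 km.
Circle about each station: (x + 36.7)² + (y + 33.9)² = 107.01²; (x − 17.5)² + (y + 52.6)² = 101.58²; (x + 46.7)² + (y − 32.2)² = 80.55².
Subtracting pairs of circle equations eliminates x²+y² and gives linear equations (the radical axes):
108.4 x − 37.4 y = 1709.55
-20.0 x + 132.2 y = 5684.47
Solving the 2×2 system: x ≈ 32.3, y ≈ 47.9 km.
Check against GSC (with the unrounded x, y): √((x + 36.7)²+(y + 33.9)²) = 107.00 ≈ 107.01 km. ✓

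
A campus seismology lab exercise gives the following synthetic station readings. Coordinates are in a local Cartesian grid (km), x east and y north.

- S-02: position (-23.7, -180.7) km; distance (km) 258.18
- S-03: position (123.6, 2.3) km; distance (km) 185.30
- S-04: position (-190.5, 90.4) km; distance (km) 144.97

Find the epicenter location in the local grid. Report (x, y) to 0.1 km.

Circle about each station: (x + 23.7)² + (y + 180.7)² = 258.18²; (x − 123.6)² + (y − 2.3)² = 185.30²; (x + 190.5)² + (y − 90.4)² = 144.97².
Subtracting pairs of circle equations eliminates x²+y² and gives linear equations (the radical axes):
294.6 x + 366.0 y = 14388.89
-333.6 x + 542.2 y = 56888.84
Solving the 2×2 system: x ≈ -46.2, y ≈ 76.5 km.
Check against S-02 (with the unrounded x, y): √((x + 23.7)²+(y + 180.7)²) = 258.18 ≈ 258.18 km. ✓

x ≈ -46.2 km, y ≈ 76.5 km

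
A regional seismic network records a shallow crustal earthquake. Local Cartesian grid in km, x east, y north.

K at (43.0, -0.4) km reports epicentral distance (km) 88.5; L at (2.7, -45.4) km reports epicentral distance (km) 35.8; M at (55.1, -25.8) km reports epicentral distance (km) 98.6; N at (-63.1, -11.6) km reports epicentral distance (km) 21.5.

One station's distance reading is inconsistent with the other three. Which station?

Solve using three stations at a time. Using K, M, N (subtract circle equations pairwise → linear system) gives (x, y) ≈ (-43.3, -19.9).
Distances from that point to each station vs reported:
  K: calculated 88.5 vs reported 88.5 → residual 0.0 km
  L: calculated 52.6 vs reported 35.8 → residual 16.8 km
  M: calculated 98.6 vs reported 98.6 → residual 0.0 km
  N: calculated 21.5 vs reported 21.5 → residual 0.0 km
K, M, N are mutually consistent (residuals ≈ 0); L is off by 16.8 km.

L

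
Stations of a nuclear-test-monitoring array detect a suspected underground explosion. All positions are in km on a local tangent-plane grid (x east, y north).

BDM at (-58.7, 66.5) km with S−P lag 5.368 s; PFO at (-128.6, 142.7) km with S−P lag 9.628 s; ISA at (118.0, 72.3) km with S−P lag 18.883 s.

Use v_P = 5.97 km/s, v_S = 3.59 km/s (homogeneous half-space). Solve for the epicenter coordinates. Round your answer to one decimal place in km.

x ≈ -47.0 km, y ≈ 113.4 km

Distance from S−P lag: d = Δt · v_P v_S / (v_P − v_S) = Δt · (5.97·3.59)/(5.97−3.59) ≈ 9.0052·Δt.
So d_BDM = 48.34, d_PFO = 86.70, d_ISA = 170.04 km.
Circle about each station: (x + 58.7)² + (y − 66.5)² = 48.34²; (x + 128.6)² + (y − 142.7)² = 86.70²; (x − 118.0)² + (y − 72.3)² = 170.04².
Subtracting pairs of circle equations eliminates x²+y² and gives linear equations (the radical axes):
-139.8 x + 152.4 y = 23853.18
353.4 x + 11.6 y = -15293.50
Solving the 2×2 system: x ≈ -47.0, y ≈ 113.4 km.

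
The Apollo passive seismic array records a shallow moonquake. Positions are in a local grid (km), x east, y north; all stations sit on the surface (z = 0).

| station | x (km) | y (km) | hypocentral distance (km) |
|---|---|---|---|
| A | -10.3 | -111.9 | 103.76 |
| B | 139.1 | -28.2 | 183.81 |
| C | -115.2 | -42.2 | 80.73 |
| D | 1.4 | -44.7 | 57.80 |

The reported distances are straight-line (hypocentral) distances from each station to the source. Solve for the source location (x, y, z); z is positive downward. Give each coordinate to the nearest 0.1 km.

x ≈ -42.7 km, y ≈ -16.4 km, depth ≈ 24.4 km

Each station gives a sphere (x−x_i)² + (y−y_i)² + z² = d_i² (stations at z=0).
Subtracting the A sphere from B and C: z² cancels, leaving linear equations in x and y:
298.8 x + 167.4 y = -15503.63
-209.8 x + 139.4 y = 6672.98
Solving: x ≈ -42.701, y ≈ -16.396 km (keep extra digits for the depth step; rounded: -42.7, -16.4).
Then from the A sphere: z² = 103.76² − (x + 10.3)² − (y + 111.9)² with x = -42.701, y = -16.396, so z ≈ 24.399 ≈ 24.4 km.
Check against D (with the unrounded solution): distance 57.80 ≈ 57.80 km. ✓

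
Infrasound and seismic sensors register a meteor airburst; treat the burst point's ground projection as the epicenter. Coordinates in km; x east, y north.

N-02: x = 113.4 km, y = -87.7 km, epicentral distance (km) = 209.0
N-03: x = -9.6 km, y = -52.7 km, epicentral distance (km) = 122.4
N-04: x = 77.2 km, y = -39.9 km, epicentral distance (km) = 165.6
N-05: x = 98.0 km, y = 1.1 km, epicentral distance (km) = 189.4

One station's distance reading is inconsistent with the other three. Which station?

N-03

Solve using three stations at a time. Using N-02, N-04, N-05 (subtract circle equations pairwise → linear system) gives (x, y) ≈ (-88.6, -33.0).
Distances from that point to each station vs reported:
  N-02: calculated 209.3 vs reported 209.0 → residual 0.3 km
  N-03: calculated 81.4 vs reported 122.4 → residual 41.0 km
  N-04: calculated 166.0 vs reported 165.6 → residual 0.4 km
  N-05: calculated 189.7 vs reported 189.4 → residual 0.3 km
N-02, N-04, N-05 are mutually consistent (residuals ≈ 0); N-03 is off by 41.0 km.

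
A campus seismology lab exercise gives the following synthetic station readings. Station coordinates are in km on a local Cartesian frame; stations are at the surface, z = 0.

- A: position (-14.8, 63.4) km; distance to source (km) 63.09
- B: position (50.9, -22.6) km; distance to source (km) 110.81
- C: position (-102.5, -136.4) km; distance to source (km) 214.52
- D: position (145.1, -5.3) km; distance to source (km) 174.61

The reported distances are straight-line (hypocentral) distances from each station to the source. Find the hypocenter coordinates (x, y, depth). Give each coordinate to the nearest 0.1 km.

x ≈ -9.9 km, y ≈ 47.3 km, depth ≈ 60.8 km

Each station gives a sphere (x−x_i)² + (y−y_i)² + z² = d_i² (stations at z=0).
Subtracting the A sphere from B and C: z² cancels, leaving linear equations in x and y:
131.4 x − 172.0 y = -9435.54
-175.4 x − 399.6 y = -17165.87
Solving: x ≈ -9.893, y ≈ 47.300 km (keep extra digits for the depth step; rounded: -9.9, 47.3).
Then from the A sphere: z² = 63.09² − (x + 14.8)² − (y − 63.4)² with x = -9.893, y = 47.300, so z ≈ 60.803 ≈ 60.8 km.
Check against D (with the unrounded solution): distance 174.60 ≈ 174.61 km. ✓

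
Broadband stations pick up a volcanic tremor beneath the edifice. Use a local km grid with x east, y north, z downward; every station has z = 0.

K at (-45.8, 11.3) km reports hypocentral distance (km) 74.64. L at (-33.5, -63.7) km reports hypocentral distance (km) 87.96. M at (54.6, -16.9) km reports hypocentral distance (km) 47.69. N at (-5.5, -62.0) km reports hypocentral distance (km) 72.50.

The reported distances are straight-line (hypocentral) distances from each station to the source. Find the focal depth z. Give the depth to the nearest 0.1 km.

30.4 km

Each station gives a sphere (x−x_i)² + (y−y_i)² + z² = d_i² (stations at z=0).
Subtracting the K sphere from L and M: z² cancels, leaving linear equations in x and y:
24.6 x − 150.0 y = 788.78
200.8 x − 56.4 y = 4338.23
Solving: x ≈ 21.100, y ≈ -1.798 km (keep extra digits for the depth step; rounded: 21.1, -1.8).
Then from the K sphere: z² = 74.64² − (x + 45.8)² − (y − 11.3)² with x = 21.100, y = -1.798, so z ≈ 30.397 ≈ 30.4 km.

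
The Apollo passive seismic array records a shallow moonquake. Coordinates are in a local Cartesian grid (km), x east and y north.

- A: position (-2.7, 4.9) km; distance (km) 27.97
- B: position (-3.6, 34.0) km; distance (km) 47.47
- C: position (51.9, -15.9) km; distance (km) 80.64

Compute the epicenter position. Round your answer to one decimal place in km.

Circle about each station: (x + 2.7)² + (y − 4.9)² = 27.97²; (x + 3.6)² + (y − 34.0)² = 47.47²; (x − 51.9)² + (y + 15.9)² = 80.64².
Subtracting pairs of circle equations eliminates x²+y² and gives linear equations (the radical axes):
-1.8 x + 58.2 y = -333.42
109.2 x − 41.6 y = -2805.37
Solving the 2×2 system: x ≈ -28.2, y ≈ -6.6 km.
Check against A (with the unrounded x, y): √((x + 2.7)²+(y − 4.9)²) = 27.98 ≈ 27.97 km. ✓

x ≈ -28.2 km, y ≈ -6.6 km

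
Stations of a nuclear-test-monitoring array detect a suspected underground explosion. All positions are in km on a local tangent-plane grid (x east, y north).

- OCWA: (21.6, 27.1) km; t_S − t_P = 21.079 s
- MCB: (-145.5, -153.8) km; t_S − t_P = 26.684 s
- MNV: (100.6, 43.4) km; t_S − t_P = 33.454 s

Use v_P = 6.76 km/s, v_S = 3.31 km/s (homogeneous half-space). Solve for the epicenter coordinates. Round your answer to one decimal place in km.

Distance from S−P lag: d = Δt · v_P v_S / (v_P − v_S) = Δt · (6.76·3.31)/(6.76−3.31) ≈ 6.4857·Δt.
So d_OCWA = 136.71, d_MCB = 173.06, d_MNV = 216.97 km.
Circle about each station: (x − 21.6)² + (y − 27.1)² = 136.71²; (x + 145.5)² + (y + 153.8)² = 173.06²; (x − 100.6)² + (y − 43.4)² = 216.97².
Subtracting pairs of circle equations eliminates x²+y² and gives linear equations (the radical axes):
-334.2 x − 361.8 y = 32363.58
158.0 x + 32.6 y = -17583.41
Solving the 2×2 system: x ≈ -114.7, y ≈ 16.5 km.

-114.7 km east, 16.5 km north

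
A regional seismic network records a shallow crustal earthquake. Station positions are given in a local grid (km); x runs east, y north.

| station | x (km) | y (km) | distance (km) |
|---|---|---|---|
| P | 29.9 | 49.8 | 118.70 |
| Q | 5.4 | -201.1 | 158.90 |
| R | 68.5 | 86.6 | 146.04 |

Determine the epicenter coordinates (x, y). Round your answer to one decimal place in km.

(76.9, -59.2)

Circle about each station: (x − 29.9)² + (y − 49.8)² = 118.70²; (x − 5.4)² + (y + 201.1)² = 158.90²; (x − 68.5)² + (y − 86.6)² = 146.04².
Subtracting the P equation from the Q and R equations removes the quadratic terms:
-49.0 x − 501.8 y = 25936.80
77.2 x + 73.6 y = 1579.77
Solving the 2×2 system: x ≈ 76.9, y ≈ -59.2 km.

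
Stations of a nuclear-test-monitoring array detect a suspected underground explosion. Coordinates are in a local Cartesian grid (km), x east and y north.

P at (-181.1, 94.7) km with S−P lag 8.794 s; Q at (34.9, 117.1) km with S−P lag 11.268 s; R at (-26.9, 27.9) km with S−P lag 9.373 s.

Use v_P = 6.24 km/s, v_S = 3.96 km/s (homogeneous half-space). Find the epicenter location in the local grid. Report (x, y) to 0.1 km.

Distance from S−P lag: d = Δt · v_P v_S / (v_P − v_S) = Δt · (6.24·3.96)/(6.24−3.96) ≈ 10.8379·Δt.
So d_P = 95.31, d_Q = 122.12, d_R = 101.58 km.
Circle about each station: (x + 181.1)² + (y − 94.7)² = 95.31²; (x − 34.9)² + (y − 117.1)² = 122.12²; (x + 26.9)² + (y − 27.9)² = 101.58².
Subtracting the P equation from the Q and R equations removes the quadratic terms:
432.0 x + 44.8 y = -32664.18
308.4 x − 133.6 y = -41497.78
Solving the 2×2 system: x ≈ -87.0, y ≈ 109.8 km.

-87.0 km east, 109.8 km north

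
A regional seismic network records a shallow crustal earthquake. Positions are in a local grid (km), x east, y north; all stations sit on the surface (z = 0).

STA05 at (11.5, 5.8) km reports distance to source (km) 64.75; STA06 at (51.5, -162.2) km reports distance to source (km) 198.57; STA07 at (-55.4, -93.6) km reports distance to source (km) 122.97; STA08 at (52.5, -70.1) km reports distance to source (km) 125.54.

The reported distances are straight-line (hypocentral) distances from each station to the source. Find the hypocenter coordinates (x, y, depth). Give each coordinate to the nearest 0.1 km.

x ≈ -25.1 km, y ≈ 13.2 km, depth ≈ 52.9 km

Each station gives a sphere (x−x_i)² + (y−y_i)² + z² = d_i² (stations at z=0).
Subtracting the STA05 sphere from STA06 and STA07: z² cancels, leaving linear equations in x and y:
80.0 x − 336.0 y = -6442.28
-133.8 x − 198.8 y = 735.17
Solving: x ≈ -25.102, y ≈ 13.197 km (keep extra digits for the depth step; rounded: -25.1, 13.2).
Then from the STA05 sphere: z² = 64.75² − (x − 11.5)² − (y − 5.8)² with x = -25.102, y = 13.197, so z ≈ 52.897 ≈ 52.9 km.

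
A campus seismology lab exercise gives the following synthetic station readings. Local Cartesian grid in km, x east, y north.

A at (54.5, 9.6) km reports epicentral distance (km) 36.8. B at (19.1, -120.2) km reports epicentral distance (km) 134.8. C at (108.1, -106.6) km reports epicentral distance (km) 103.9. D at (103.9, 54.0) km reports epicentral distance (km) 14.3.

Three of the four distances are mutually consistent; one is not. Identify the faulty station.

Solve using three stations at a time. Using A, B, C (subtract circle equations pairwise → linear system) gives (x, y) ≈ (88.4, -4.6).
Distances from that point to each station vs reported:
  A: calculated 36.8 vs reported 36.8 → residual 0.0 km
  B: calculated 134.8 vs reported 134.8 → residual 0.0 km
  C: calculated 103.9 vs reported 103.9 → residual 0.0 km
  D: calculated 60.6 vs reported 14.3 → residual 46.3 km
A, B, C are mutually consistent (residuals ≈ 0); D is off by 46.3 km.

D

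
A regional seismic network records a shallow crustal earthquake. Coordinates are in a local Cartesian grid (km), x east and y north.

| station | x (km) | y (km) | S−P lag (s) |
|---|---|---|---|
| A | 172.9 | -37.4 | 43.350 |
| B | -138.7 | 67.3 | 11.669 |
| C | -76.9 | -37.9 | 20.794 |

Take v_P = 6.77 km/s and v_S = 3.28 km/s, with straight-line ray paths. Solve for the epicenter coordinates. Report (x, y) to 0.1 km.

Distance from S−P lag: d = Δt · v_P v_S / (v_P − v_S) = Δt · (6.77·3.28)/(6.77−3.28) ≈ 6.3626·Δt.
So d_A = 275.82, d_B = 74.25, d_C = 132.30 km.
Circle about each station: (x − 172.9)² + (y + 37.4)² = 275.82²; (x + 138.7)² + (y − 67.3)² = 74.25²; (x + 76.9)² + (y + 37.9)² = 132.30².
Subtracting the A equation from the B and C equations removes the quadratic terms:
-623.2 x + 209.4 y = 63037.42
-499.6 x − 1.0 y = 34630.23
Solving the 2×2 system: x ≈ -69.5, y ≈ 94.2 km.
Check against A (with the unrounded x, y): √((x − 172.9)²+(y + 37.4)²) = 275.82 ≈ 275.82 km. ✓

-69.5 km east, 94.2 km north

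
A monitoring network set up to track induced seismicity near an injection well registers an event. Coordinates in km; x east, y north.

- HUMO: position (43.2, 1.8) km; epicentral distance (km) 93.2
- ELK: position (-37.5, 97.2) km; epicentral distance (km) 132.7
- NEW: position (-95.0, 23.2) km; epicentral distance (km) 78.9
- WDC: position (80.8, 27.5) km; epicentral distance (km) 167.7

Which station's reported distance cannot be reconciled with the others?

Solve using three stations at a time. Using HUMO, ELK, NEW (subtract circle equations pairwise → linear system) gives (x, y) ≈ (-42.2, -35.4).
Distances from that point to each station vs reported:
  HUMO: calculated 93.2 vs reported 93.2 → residual 0.0 km
  ELK: calculated 132.7 vs reported 132.7 → residual 0.0 km
  NEW: calculated 78.9 vs reported 78.9 → residual 0.0 km
  WDC: calculated 138.2 vs reported 167.7 → residual 29.5 km
HUMO, ELK, NEW are mutually consistent (residuals ≈ 0); WDC is off by 29.5 km.

WDC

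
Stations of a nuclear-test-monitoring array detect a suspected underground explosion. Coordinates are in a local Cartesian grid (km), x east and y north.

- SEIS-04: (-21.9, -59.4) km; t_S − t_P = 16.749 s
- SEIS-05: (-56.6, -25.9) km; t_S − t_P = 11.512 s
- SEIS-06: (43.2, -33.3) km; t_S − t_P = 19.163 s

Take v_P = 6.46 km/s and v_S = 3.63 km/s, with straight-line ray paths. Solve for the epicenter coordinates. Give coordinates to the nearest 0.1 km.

Distance from S−P lag: d = Δt · v_P v_S / (v_P − v_S) = Δt · (6.46·3.63)/(6.46−3.63) ≈ 8.2861·Δt.
So d_SEIS-04 = 138.78, d_SEIS-05 = 95.39, d_SEIS-06 = 158.79 km.
Circle about each station: (x + 21.9)² + (y + 59.4)² = 138.78²; (x + 56.6)² + (y + 25.9)² = 95.39²; (x − 43.2)² + (y + 33.3)² = 158.79².
Subtracting the SEIS-04 equation from the SEIS-05 and SEIS-06 equations removes the quadratic terms:
-69.4 x + 67.0 y = 10027.04
130.2 x + 52.2 y = -6987.22
Solving the 2×2 system: x ≈ -80.3, y ≈ 66.5 km.

-80.3 km east, 66.5 km north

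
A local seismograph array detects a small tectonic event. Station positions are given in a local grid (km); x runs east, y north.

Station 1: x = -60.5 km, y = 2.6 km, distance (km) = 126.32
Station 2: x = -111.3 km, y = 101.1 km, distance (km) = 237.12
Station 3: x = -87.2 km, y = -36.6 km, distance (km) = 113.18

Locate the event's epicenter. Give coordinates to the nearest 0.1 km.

(0.7, -107.9)

Circle about each station: (x + 60.5)² + (y − 2.6)² = 126.32²; (x + 111.3)² + (y − 101.1)² = 237.12²; (x + 87.2)² + (y + 36.6)² = 113.18².
Subtracting the Station 1 equation from the Station 2 and Station 3 equations removes the quadratic terms:
-101.6 x + 197.0 y = -21327.26
-53.4 x − 78.4 y = 8423.42
Solving the 2×2 system: x ≈ 0.7, y ≈ -107.9 km.
Check against Station 1 (with the unrounded x, y): √((x + 60.5)²+(y − 2.6)²) = 126.31 ≈ 126.32 km. ✓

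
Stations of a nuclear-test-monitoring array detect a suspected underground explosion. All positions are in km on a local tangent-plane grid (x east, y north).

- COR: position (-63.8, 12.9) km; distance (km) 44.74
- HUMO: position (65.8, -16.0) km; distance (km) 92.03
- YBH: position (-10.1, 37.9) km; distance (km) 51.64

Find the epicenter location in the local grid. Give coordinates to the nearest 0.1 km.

Circle about each station: (x + 63.8)² + (y − 12.9)² = 44.74²; (x − 65.8)² + (y + 16.0)² = 92.03²; (x + 10.1)² + (y − 37.9)² = 51.64².
Subtracting pairs of circle equations eliminates x²+y² and gives linear equations (the radical axes):
259.2 x − 57.8 y = -6119.06
107.4 x + 50.0 y = -3363.45
Solving the 2×2 system: x ≈ -26.1, y ≈ -11.2 km.
Check against COR (with the unrounded x, y): √((x + 63.8)²+(y − 12.9)²) = 44.74 ≈ 44.74 km. ✓

(-26.1, -11.2)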